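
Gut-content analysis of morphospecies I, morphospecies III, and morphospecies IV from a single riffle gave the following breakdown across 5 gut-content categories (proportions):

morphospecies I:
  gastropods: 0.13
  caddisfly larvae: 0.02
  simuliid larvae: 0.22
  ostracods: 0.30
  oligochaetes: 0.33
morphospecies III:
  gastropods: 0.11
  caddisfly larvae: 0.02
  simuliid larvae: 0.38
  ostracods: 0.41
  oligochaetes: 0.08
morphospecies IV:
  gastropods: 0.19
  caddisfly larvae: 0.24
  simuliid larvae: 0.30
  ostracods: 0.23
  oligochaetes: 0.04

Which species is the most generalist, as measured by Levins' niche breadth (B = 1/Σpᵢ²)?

morphospecies IV

Σp_Iᵢ² = 0.13² + 0.02² + 0.22² + 0.30² + 0.33² = 0.0169 + 0.0004 + 0.0484 + 0.0900 + 0.1089 = 0.2646
B_I = 1 / 0.2646 = 3.7793
Σp_IIIᵢ² = 0.11² + 0.02² + 0.38² + 0.41² + 0.08² = 0.0121 + 0.0004 + 0.1444 + 0.1681 + 0.0064 = 0.3314
B_III = 1 / 0.3314 = 3.0175
Σp_IVᵢ² = 0.19² + 0.24² + 0.30² + 0.23² + 0.04² = 0.0361 + 0.0576 + 0.0900 + 0.0529 + 0.0016 = 0.2382
B_IV = 1 / 0.2382 = 4.1982
Highest B → broadest niche (most generalist): morphospecies IV (B = 4.20).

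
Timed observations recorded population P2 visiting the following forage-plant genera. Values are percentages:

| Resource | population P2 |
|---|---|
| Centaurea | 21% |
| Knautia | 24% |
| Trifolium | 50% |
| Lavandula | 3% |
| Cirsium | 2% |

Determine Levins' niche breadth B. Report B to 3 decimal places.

Convert percentages to proportions (divide by 100).
Σpᵢ² = 0.21² + 0.24² + 0.50² + 0.03² + 0.02² = 0.0441 + 0.0576 + 0.2500 + 0.0009 + 0.0004 = 0.3530
B = 1 / 0.3530 = 2.83286

2.833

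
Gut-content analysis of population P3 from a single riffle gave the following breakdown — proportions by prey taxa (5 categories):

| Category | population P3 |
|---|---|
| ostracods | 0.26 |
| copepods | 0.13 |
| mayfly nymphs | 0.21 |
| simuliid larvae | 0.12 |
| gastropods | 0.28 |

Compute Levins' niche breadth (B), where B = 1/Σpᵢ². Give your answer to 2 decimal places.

4.52

Σpᵢ² = 0.26² + 0.13² + 0.21² + 0.12² + 0.28² = 0.0676 + 0.0169 + 0.0441 + 0.0144 + 0.0784 = 0.2214
B = 1 / 0.2214 = 4.5167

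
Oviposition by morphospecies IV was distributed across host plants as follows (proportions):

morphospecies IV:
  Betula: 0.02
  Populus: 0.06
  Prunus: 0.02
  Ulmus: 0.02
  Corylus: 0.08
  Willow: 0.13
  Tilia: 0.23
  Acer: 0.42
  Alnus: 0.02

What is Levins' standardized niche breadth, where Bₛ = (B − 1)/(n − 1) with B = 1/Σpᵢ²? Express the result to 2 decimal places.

Σpᵢ² = 0.02² + 0.06² + 0.02² + 0.02² + 0.08² + 0.13² + 0.23² + 0.42² + 0.02² = 0.0004 + 0.0036 + 0.0004 + 0.0004 + 0.0064 + 0.0169 + 0.0529 + 0.1764 + 0.0004 = 0.2578
B = 1 / 0.2578 = 3.8790
Bₛ = (B − 1)/(n − 1) = (3.8790 − 1)/(9 − 1) = 2.8790/8 = 0.3599

0.36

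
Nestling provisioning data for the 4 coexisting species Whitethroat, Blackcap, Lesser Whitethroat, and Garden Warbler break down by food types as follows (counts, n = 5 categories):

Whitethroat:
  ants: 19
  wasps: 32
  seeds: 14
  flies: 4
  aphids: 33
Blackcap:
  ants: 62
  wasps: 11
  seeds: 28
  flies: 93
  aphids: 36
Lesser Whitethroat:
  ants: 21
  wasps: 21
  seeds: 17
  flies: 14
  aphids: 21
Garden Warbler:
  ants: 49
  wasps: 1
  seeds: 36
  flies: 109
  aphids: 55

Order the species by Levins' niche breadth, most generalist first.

Lesser Whitethroat > Whitethroat > Blackcap > Garden Warbler

Proportions for Whitethroat (n=102): 19/102=0.1863, 32/102=0.3137, 14/102=0.1373, 4/102=0.0392, 33/102=0.3235
Proportions for Blackcap (n=230): 62/230=0.2696, 11/230=0.0478, 28/230=0.1217, 93/230=0.4043, 36/230=0.1565
Proportions for Lesser Whitethroat (n=94): 21/94=0.2234, 21/94=0.2234, 17/94=0.1809, 14/94=0.1489, 21/94=0.2234
Proportions for Garden Warbler (n=250): 49/250=0.1960, 1/250=0.0040, 36/250=0.1440, 109/250=0.4360, 55/250=0.2200
Σp_Whitᵢ² = 0.1863² + 0.3137² + 0.1373² + 0.0392² + 0.3235² = 0.034708 + 0.098408 + 0.018851 + 0.001537 + 0.104652 = 0.258156
B_Whit = 1 / 0.258156 = 3.8736
Σp_Blacᵢ² = 0.2696² + 0.0478² + 0.1217² + 0.4043² + 0.1565² = 0.072684 + 0.002285 + 0.014811 + 0.163458 + 0.024492 = 0.277730
B_Blac = 1 / 0.277730 = 3.6006
Σp_Lessᵢ² = 0.2234² + 0.2234² + 0.1809² + 0.1489² + 0.2234² = 0.049908 + 0.049908 + 0.032725 + 0.022171 + 0.049908 = 0.204620
B_Less = 1 / 0.204620 = 4.8871
Σp_Gardᵢ² = 0.1960² + 0.0040² + 0.1440² + 0.4360² + 0.2200² = 0.038416 + 0.000016 + 0.020736 + 0.190096 + 0.048400 = 0.297664
B_Gard = 1 / 0.297664 = 3.3595
Ranking by B (broadest → narrowest): Lesser Whitethroat (4.89) > Whitethroat (3.87) > Blackcap (3.60) > Garden Warbler (3.36)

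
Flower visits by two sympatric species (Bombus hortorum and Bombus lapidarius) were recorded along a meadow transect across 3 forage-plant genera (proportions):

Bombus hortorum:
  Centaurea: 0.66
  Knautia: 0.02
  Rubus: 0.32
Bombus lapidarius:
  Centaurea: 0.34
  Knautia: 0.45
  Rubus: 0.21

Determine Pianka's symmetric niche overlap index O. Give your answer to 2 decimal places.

0.68

Σ p₁ᵢp₂ᵢ = 0.2244 + 0.0090 + 0.0672 = 0.3006
Σp_1ᵢ² = 0.66² + 0.02² + 0.32² = 0.4356 + 0.0004 + 0.1024 = 0.5384
Σp_2ᵢ² = 0.34² + 0.45² + 0.21² = 0.1156 + 0.2025 + 0.0441 = 0.3622
O = 0.3006 / √(0.5384 × 0.3622) = 0.3006 / 0.44160 = 0.6807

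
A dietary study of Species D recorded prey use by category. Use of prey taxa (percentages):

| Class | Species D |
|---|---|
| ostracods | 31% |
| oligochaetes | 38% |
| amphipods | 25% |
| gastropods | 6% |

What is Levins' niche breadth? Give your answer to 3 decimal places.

Convert percentages to proportions (divide by 100).
Σpᵢ² = 0.31² + 0.38² + 0.25² + 0.06² = 0.0961 + 0.1444 + 0.0625 + 0.0036 = 0.3066
B = 1 / 0.3066 = 3.26158

3.262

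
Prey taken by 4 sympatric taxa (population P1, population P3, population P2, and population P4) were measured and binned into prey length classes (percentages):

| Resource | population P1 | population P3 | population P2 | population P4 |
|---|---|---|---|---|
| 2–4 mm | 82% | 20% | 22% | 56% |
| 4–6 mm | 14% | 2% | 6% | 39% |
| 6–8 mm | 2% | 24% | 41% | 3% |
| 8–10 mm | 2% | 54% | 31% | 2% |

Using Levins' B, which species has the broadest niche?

Convert percentages to proportions (divide by 100).
Σp_P1ᵢ² = 0.82² + 0.14² + 0.02² + 0.02² = 0.6724 + 0.0196 + 0.0004 + 0.0004 = 0.6928
B_P1 = 1 / 0.6928 = 1.4434
Σp_P3ᵢ² = 0.20² + 0.02² + 0.24² + 0.54² = 0.0400 + 0.0004 + 0.0576 + 0.2916 = 0.3896
B_P3 = 1 / 0.3896 = 2.5667
Σp_P2ᵢ² = 0.22² + 0.06² + 0.41² + 0.31² = 0.0484 + 0.0036 + 0.1681 + 0.0961 = 0.3162
B_P2 = 1 / 0.3162 = 3.1626
Σp_P4ᵢ² = 0.56² + 0.39² + 0.03² + 0.02² = 0.3136 + 0.1521 + 0.0009 + 0.0004 = 0.4670
B_P4 = 1 / 0.4670 = 2.1413
Highest B → broadest niche (most generalist): population P2 (B = 3.16).

population P2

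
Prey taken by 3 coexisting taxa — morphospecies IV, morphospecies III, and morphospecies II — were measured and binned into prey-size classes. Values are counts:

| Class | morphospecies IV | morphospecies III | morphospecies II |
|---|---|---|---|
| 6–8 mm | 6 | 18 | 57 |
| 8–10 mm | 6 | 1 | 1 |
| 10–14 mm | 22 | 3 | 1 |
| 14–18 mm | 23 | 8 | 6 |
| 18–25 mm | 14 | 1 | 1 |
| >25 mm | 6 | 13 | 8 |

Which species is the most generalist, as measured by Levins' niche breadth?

morphospecies IV

Proportions for morphospecies IV (n=77): 6/77=0.0779, 6/77=0.0779, 22/77=0.2857, 23/77=0.2987, 14/77=0.1818, 6/77=0.0779
Proportions for morphospecies III (n=44): 18/44=0.4091, 1/44=0.0227, 3/44=0.0682, 8/44=0.1818, 1/44=0.0227, 13/44=0.2955
Proportions for morphospecies II (n=74): 57/74=0.7703, 1/74=0.0135, 1/74=0.0135, 6/74=0.0811, 1/74=0.0135, 8/74=0.1081
Σp_IVᵢ² = 0.0779² + 0.0779² + 0.2857² + 0.2987² + 0.1818² + 0.0779² = 0.006068 + 0.006068 + 0.081624 + 0.089222 + 0.033051 + 0.006068 = 0.222101
B_IV = 1 / 0.222101 = 4.5025
Σp_IIIᵢ² = 0.4091² + 0.0227² + 0.0682² + 0.1818² + 0.0227² + 0.2955² = 0.167363 + 0.000515 + 0.004651 + 0.033051 + 0.000515 + 0.087320 = 0.293415
B_III = 1 / 0.293415 = 3.4081
Σp_IIᵢ² = 0.7703² + 0.0135² + 0.0135² + 0.0811² + 0.0135² + 0.1081² = 0.593362 + 0.000182 + 0.000182 + 0.006577 + 0.000182 + 0.011686 = 0.612171
B_II = 1 / 0.612171 = 1.6335
Highest B → broadest niche (most generalist): morphospecies IV (B = 4.50).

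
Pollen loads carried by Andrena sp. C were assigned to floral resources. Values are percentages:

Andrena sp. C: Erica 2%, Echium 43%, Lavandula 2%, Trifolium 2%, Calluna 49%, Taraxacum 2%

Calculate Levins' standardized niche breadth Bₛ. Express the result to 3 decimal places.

0.269

Convert percentages to proportions (divide by 100).
Σpᵢ² = 0.02² + 0.43² + 0.02² + 0.02² + 0.49² + 0.02² = 0.0004 + 0.1849 + 0.0004 + 0.0004 + 0.2401 + 0.0004 = 0.4266
B = 1 / 0.4266 = 2.34412
Bₛ = (B − 1)/(n − 1) = (2.34412 − 1)/(6 − 1) = 1.34412/5 = 0.26882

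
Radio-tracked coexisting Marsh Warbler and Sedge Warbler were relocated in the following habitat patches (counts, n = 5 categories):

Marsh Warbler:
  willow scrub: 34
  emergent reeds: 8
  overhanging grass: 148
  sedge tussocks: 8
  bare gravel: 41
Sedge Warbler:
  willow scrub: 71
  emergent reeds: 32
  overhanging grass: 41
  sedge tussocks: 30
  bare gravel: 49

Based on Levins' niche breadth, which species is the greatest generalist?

Proportions for Marsh Warbler (n=239): 34/239=0.1423, 8/239=0.0335, 148/239=0.6192, 8/239=0.0335, 41/239=0.1715
Proportions for Sedge Warbler (n=223): 71/223=0.3184, 32/223=0.1435, 41/223=0.1839, 30/223=0.1345, 49/223=0.2197
Σp_Marsᵢ² = 0.1423² + 0.0335² + 0.6192² + 0.0335² + 0.1715² = 0.020249 + 0.001122 + 0.383409 + 0.001122 + 0.029412 = 0.435314
B_Mars = 1 / 0.435314 = 2.2972
Σp_Sedgᵢ² = 0.3184² + 0.1435² + 0.1839² + 0.1345² + 0.2197² = 0.101379 + 0.020592 + 0.033819 + 0.018090 + 0.048268 = 0.222148
B_Sedg = 1 / 0.222148 = 4.5015
Highest B → broadest niche (most generalist): Sedge Warbler (B = 4.50).

Sedge Warbler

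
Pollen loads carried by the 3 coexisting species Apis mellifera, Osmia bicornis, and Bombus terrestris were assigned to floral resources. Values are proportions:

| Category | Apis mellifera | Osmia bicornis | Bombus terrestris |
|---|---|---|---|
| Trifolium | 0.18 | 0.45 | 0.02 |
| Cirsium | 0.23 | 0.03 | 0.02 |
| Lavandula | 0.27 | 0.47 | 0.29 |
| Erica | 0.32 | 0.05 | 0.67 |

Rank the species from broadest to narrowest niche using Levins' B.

Σp_mellᵢ² = 0.18² + 0.23² + 0.27² + 0.32² = 0.0324 + 0.0529 + 0.0729 + 0.1024 = 0.2606
B_mell = 1 / 0.2606 = 3.8373
Σp_bicoᵢ² = 0.45² + 0.03² + 0.47² + 0.05² = 0.2025 + 0.0009 + 0.2209 + 0.0025 = 0.4268
B_bico = 1 / 0.4268 = 2.3430
Σp_terrᵢ² = 0.02² + 0.02² + 0.29² + 0.67² = 0.0004 + 0.0004 + 0.0841 + 0.4489 = 0.5338
B_terr = 1 / 0.5338 = 1.8734
Ranking by B (broadest → narrowest): Apis mellifera (3.84) > Osmia bicornis (2.34) > Bombus terrestris (1.87)

Apis mellifera > Osmia bicornis > Bombus terrestris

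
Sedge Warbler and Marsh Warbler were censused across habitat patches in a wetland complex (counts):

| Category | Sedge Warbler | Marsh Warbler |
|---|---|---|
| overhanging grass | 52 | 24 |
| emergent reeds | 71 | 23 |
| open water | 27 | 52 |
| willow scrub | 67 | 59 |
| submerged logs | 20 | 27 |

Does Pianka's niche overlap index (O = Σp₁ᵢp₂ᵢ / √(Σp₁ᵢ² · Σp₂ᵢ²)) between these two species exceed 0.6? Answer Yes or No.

Proportions for Sedge Warbler (n=237): 52/237=0.2194, 71/237=0.2996, 27/237=0.1139, 67/237=0.2827, 20/237=0.0844
Proportions for Marsh Warbler (n=185): 24/185=0.1297, 23/185=0.1243, 52/185=0.2811, 59/185=0.3189, 27/185=0.1459
Σ p₁ᵢp₂ᵢ = 0.028456 + 0.037240 + 0.032017 + 0.090153 + 0.012314 = 0.200180
Σp_1ᵢ² = 0.2194² + 0.2996² + 0.1139² + 0.2827² + 0.0844² = 0.048136 + 0.089760 + 0.012973 + 0.079919 + 0.007123 = 0.237911
Σp_2ᵢ² = 0.1297² + 0.1243² + 0.2811² + 0.3189² + 0.1459² = 0.016822 + 0.015450 + 0.079017 + 0.101697 + 0.021287 = 0.234273
O = 0.200180 / √(0.237911 × 0.234273) = 0.200180 / 0.2360850 = 0.8479
O = 0.8479 > 0.6 → Yes.

Yes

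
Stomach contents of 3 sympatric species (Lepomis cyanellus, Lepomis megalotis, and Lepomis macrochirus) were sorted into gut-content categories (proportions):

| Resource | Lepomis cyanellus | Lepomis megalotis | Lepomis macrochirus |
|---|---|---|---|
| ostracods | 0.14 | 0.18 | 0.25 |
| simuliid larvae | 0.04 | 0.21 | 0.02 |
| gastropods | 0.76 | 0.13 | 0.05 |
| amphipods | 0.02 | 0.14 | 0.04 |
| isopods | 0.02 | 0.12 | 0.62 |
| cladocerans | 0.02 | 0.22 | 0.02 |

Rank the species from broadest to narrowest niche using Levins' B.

Lepomis megalotis > Lepomis macrochirus > Lepomis cyanellus

Σp_cyanᵢ² = 0.14² + 0.04² + 0.76² + 0.02² + 0.02² + 0.02² = 0.0196 + 0.0016 + 0.5776 + 0.0004 + 0.0004 + 0.0004 = 0.6000
B_cyan = 1 / 0.6000 = 1.6667
Σp_megaᵢ² = 0.18² + 0.21² + 0.13² + 0.14² + 0.12² + 0.22² = 0.0324 + 0.0441 + 0.0169 + 0.0196 + 0.0144 + 0.0484 = 0.1758
B_mega = 1 / 0.1758 = 5.6883
Σp_macrᵢ² = 0.25² + 0.02² + 0.05² + 0.04² + 0.62² + 0.02² = 0.0625 + 0.0004 + 0.0025 + 0.0016 + 0.3844 + 0.0004 = 0.4518
B_macr = 1 / 0.4518 = 2.2134
Ranking by B (broadest → narrowest): Lepomis megalotis (5.69) > Lepomis macrochirus (2.21) > Lepomis cyanellus (1.67)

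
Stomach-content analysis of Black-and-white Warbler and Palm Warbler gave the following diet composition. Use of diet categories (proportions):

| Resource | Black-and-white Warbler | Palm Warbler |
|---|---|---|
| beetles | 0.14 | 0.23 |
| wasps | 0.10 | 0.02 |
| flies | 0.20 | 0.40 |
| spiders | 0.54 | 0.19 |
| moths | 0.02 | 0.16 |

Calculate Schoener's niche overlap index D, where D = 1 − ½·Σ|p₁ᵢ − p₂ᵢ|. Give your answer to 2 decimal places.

0.57

Σ|p₁ᵢ − p₂ᵢ| = 0.09 + 0.08 + 0.20 + 0.35 + 0.14 = 0.86
D = 1 − ½ × 0.86 = 1 − 0.430 = 0.5700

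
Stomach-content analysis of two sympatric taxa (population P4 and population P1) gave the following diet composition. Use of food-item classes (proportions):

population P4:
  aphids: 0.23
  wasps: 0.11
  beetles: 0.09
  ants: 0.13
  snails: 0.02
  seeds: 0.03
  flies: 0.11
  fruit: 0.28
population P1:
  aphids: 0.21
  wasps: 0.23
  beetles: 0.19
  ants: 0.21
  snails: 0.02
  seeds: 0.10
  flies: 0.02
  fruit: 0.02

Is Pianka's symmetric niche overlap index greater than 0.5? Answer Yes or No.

Yes

Σ p₁ᵢp₂ᵢ = 0.0483 + 0.0253 + 0.0171 + 0.0273 + 0.0004 + 0.0030 + 0.0022 + 0.0056 = 0.1292
Σp_1ᵢ² = 0.23² + 0.11² + 0.09² + 0.13² + 0.02² + 0.03² + 0.11² + 0.28² = 0.0529 + 0.0121 + 0.0081 + 0.0169 + 0.0004 + 0.0009 + 0.0121 + 0.0784 = 0.1818
Σp_2ᵢ² = 0.21² + 0.23² + 0.19² + 0.21² + 0.02² + 0.10² + 0.02² + 0.02² = 0.0441 + 0.0529 + 0.0361 + 0.0441 + 0.0004 + 0.0100 + 0.0004 + 0.0004 = 0.1884
O = 0.1292 / √(0.1818 × 0.1884) = 0.1292 / 0.18507 = 0.6981
O = 0.6981 > 0.5 → Yes.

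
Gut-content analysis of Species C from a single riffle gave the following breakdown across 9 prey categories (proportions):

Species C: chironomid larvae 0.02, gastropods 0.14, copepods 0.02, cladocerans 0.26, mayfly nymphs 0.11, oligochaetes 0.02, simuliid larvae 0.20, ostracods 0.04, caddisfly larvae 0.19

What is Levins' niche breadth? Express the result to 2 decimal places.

Σpᵢ² = 0.02² + 0.14² + 0.02² + 0.26² + 0.11² + 0.02² + 0.20² + 0.04² + 0.19² = 0.0004 + 0.0196 + 0.0004 + 0.0676 + 0.0121 + 0.0004 + 0.0400 + 0.0016 + 0.0361 = 0.1782
B = 1 / 0.1782 = 5.6117

5.61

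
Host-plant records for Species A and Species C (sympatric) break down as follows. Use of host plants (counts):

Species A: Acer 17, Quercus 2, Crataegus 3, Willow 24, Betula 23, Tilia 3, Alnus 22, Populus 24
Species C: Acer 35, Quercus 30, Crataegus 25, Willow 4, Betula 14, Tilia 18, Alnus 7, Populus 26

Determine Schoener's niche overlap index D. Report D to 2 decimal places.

Proportions for Species A (n=118): 17/118=0.1441, 2/118=0.0169, 3/118=0.0254, 24/118=0.2034, 23/118=0.1949, 3/118=0.0254, 22/118=0.1864, 24/118=0.2034
Proportions for Species C (n=159): 35/159=0.2201, 30/159=0.1887, 25/159=0.1572, 4/159=0.0252, 14/159=0.0881, 18/159=0.1132, 7/159=0.0440, 26/159=0.1635
Σ|p₁ᵢ − p₂ᵢ| = 0.0760 + 0.1718 + 0.1318 + 0.1782 + 0.1068 + 0.0878 + 0.1424 + 0.0399 = 0.9347
D = 1 − ½ × 0.9347 = 1 − 0.46735 = 0.53265

0.53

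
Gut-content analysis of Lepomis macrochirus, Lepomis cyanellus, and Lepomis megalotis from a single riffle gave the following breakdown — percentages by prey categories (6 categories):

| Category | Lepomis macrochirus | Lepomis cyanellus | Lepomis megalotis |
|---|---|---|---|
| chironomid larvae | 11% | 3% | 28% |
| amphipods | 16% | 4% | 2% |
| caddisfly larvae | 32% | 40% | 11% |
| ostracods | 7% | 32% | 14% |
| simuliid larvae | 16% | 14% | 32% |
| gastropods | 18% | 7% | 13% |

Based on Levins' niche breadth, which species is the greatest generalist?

Lepomis macrochirus

Convert percentages to proportions (divide by 100).
Σp_macrᵢ² = 0.11² + 0.16² + 0.32² + 0.07² + 0.16² + 0.18² = 0.0121 + 0.0256 + 0.1024 + 0.0049 + 0.0256 + 0.0324 = 0.2030
B_macr = 1 / 0.2030 = 4.9261
Σp_cyanᵢ² = 0.03² + 0.04² + 0.40² + 0.32² + 0.14² + 0.07² = 0.0009 + 0.0016 + 0.1600 + 0.1024 + 0.0196 + 0.0049 = 0.2894
B_cyan = 1 / 0.2894 = 3.4554
Σp_megaᵢ² = 0.28² + 0.02² + 0.11² + 0.14² + 0.32² + 0.13² = 0.0784 + 0.0004 + 0.0121 + 0.0196 + 0.1024 + 0.0169 = 0.2298
B_mega = 1 / 0.2298 = 4.3516
Highest B → broadest niche (most generalist): Lepomis macrochirus (B = 4.93).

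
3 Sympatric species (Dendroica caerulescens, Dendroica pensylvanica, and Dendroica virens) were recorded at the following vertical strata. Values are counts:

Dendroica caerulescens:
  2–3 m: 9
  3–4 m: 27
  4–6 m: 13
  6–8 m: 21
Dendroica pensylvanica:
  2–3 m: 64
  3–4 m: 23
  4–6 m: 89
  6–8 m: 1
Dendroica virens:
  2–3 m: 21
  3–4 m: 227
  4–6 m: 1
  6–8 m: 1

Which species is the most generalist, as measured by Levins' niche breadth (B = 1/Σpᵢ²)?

Dendroica caerulescens

Proportions for Dendroica caerulescens (n=70): 9/70=0.1286, 27/70=0.3857, 13/70=0.1857, 21/70=0.3000
Proportions for Dendroica pensylvanica (n=177): 64/177=0.3616, 23/177=0.1299, 89/177=0.5028, 1/177=0.0056
Proportions for Dendroica virens (n=250): 21/250=0.0840, 227/250=0.9080, 1/250=0.0040, 1/250=0.0040
Σp_caerᵢ² = 0.1286² + 0.3857² + 0.1857² + 0.3000² = 0.016538 + 0.148764 + 0.034484 + 0.090000 = 0.289786
B_caer = 1 / 0.289786 = 3.4508
Σp_pensᵢ² = 0.3616² + 0.1299² + 0.5028² + 0.0056² = 0.130755 + 0.016874 + 0.252808 + 0.000031 = 0.400468
B_pens = 1 / 0.400468 = 2.4971
Σp_vireᵢ² = 0.0840² + 0.9080² + 0.0040² + 0.0040² = 0.007056 + 0.824464 + 0.000016 + 0.000016 = 0.831552
B_vire = 1 / 0.831552 = 1.2026
Highest B → broadest niche (most generalist): Dendroica caerulescens (B = 3.45).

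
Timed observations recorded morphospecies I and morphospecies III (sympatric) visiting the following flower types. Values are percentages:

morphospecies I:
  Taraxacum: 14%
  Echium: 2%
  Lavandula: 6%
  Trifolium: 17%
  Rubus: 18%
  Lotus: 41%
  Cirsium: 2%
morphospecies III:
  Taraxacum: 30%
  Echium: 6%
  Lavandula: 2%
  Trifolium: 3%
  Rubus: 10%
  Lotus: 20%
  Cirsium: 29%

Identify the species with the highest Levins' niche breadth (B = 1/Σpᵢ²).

morphospecies III

Convert percentages to proportions (divide by 100).
Σp_Iᵢ² = 0.14² + 0.02² + 0.06² + 0.17² + 0.18² + 0.41² + 0.02² = 0.0196 + 0.0004 + 0.0036 + 0.0289 + 0.0324 + 0.1681 + 0.0004 = 0.2534
B_I = 1 / 0.2534 = 3.9463
Σp_IIIᵢ² = 0.30² + 0.06² + 0.02² + 0.03² + 0.10² + 0.20² + 0.29² = 0.0900 + 0.0036 + 0.0004 + 0.0009 + 0.0100 + 0.0400 + 0.0841 = 0.2290
B_III = 1 / 0.2290 = 4.3668
Highest B → broadest niche (most generalist): morphospecies III (B = 4.37).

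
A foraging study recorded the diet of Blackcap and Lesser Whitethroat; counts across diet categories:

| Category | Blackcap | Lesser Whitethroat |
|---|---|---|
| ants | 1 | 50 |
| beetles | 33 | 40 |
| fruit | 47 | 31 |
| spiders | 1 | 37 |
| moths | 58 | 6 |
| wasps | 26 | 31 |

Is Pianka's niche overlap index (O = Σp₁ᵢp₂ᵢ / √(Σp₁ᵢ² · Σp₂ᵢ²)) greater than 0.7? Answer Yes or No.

Proportions for Blackcap (n=166): 1/166=0.0060, 33/166=0.1988, 47/166=0.2831, 1/166=0.0060, 58/166=0.3494, 26/166=0.1566
Proportions for Lesser Whitethroat (n=195): 50/195=0.2564, 40/195=0.2051, 31/195=0.1590, 37/195=0.1897, 6/195=0.0308, 31/195=0.1590
Σ p₁ᵢp₂ᵢ = 0.001538 + 0.040774 + 0.045013 + 0.001138 + 0.010762 + 0.024899 = 0.124124
Σp_1ᵢ² = 0.0060² + 0.1988² + 0.2831² + 0.0060² + 0.3494² + 0.1566² = 0.000036 + 0.039521 + 0.080146 + 0.000036 + 0.122080 + 0.024524 = 0.266343
Σp_2ᵢ² = 0.2564² + 0.2051² + 0.1590² + 0.1897² + 0.0308² + 0.1590² = 0.065741 + 0.042066 + 0.025281 + 0.035986 + 0.000949 + 0.025281 = 0.195304
O = 0.124124 / √(0.266343 × 0.195304) = 0.124124 / 0.2280742 = 0.5442
O = 0.5442 < 0.7 → No.

No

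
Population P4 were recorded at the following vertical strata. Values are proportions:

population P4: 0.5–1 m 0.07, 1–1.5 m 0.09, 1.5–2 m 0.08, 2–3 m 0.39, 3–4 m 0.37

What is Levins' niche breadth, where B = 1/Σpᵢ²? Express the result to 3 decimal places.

Σpᵢ² = 0.07² + 0.09² + 0.08² + 0.39² + 0.37² = 0.0049 + 0.0081 + 0.0064 + 0.1521 + 0.1369 = 0.3084
B = 1 / 0.3084 = 3.24254

3.243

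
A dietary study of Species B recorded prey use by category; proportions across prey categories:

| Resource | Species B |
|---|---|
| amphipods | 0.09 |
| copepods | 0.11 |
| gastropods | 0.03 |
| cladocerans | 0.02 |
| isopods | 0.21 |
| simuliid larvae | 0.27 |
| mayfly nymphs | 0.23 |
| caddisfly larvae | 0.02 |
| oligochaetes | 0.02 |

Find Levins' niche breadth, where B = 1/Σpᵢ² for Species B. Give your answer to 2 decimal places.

5.20

Σpᵢ² = 0.09² + 0.11² + 0.03² + 0.02² + 0.21² + 0.27² + 0.23² + 0.02² + 0.02² = 0.0081 + 0.0121 + 0.0009 + 0.0004 + 0.0441 + 0.0729 + 0.0529 + 0.0004 + 0.0004 = 0.1922
B = 1 / 0.1922 = 5.2029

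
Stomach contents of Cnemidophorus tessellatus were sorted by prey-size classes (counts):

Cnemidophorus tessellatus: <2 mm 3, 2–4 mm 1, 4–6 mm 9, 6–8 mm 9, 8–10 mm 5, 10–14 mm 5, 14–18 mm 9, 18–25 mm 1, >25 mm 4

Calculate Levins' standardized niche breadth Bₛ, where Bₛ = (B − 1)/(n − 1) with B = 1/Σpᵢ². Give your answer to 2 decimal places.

Proportions for Cnemidophorus tessellatus (n=46): 3/46=0.0652, 1/46=0.0217, 9/46=0.1957, 9/46=0.1957, 5/46=0.1087, 5/46=0.1087, 9/46=0.1957, 1/46=0.0217, 4/46=0.0870
Σpᵢ² = 0.0652² + 0.0217² + 0.1957² + 0.1957² + 0.1087² + 0.1087² + 0.1957² + 0.0217² + 0.0870² = 0.004251 + 0.000471 + 0.038298 + 0.038298 + 0.011816 + 0.011816 + 0.038298 + 0.000471 + 0.007569 = 0.151288
B = 1 / 0.151288 = 6.6099
Bₛ = (B − 1)/(n − 1) = (6.6099 − 1)/(9 − 1) = 5.6099/8 = 0.7012

0.70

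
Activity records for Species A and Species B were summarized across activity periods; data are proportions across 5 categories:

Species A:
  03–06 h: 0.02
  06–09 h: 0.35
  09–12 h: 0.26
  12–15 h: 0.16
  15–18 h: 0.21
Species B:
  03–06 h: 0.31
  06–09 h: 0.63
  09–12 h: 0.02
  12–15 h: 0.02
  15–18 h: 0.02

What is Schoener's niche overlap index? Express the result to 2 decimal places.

Σ|p₁ᵢ − p₂ᵢ| = 0.29 + 0.28 + 0.24 + 0.14 + 0.19 = 1.14
D = 1 − ½ × 1.14 = 1 − 0.570 = 0.4300

0.43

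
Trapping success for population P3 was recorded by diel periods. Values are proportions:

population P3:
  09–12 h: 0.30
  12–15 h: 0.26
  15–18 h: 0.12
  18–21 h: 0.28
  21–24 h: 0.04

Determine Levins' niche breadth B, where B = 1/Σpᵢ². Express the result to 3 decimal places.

Σpᵢ² = 0.30² + 0.26² + 0.12² + 0.28² + 0.04² = 0.0900 + 0.0676 + 0.0144 + 0.0784 + 0.0016 = 0.2520
B = 1 / 0.2520 = 3.96825

3.968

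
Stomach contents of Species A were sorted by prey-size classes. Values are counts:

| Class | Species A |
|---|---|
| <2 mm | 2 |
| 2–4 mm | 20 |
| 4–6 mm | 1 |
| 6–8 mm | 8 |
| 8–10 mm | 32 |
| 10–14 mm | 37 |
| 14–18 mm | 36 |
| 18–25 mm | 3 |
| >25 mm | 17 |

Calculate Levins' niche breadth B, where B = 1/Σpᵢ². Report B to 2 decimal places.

5.46

Proportions for Species A (n=156): 2/156=0.0128, 20/156=0.1282, 1/156=0.0064, 8/156=0.0513, 32/156=0.2051, 37/156=0.2372, 36/156=0.2308, 3/156=0.0192, 17/156=0.1090
Σpᵢ² = 0.0128² + 0.1282² + 0.0064² + 0.0513² + 0.2051² + 0.2372² + 0.2308² + 0.0192² + 0.1090² = 0.000164 + 0.016435 + 0.000041 + 0.002632 + 0.042066 + 0.056264 + 0.053269 + 0.000369 + 0.011881 = 0.183121
B = 1 / 0.183121 = 5.4609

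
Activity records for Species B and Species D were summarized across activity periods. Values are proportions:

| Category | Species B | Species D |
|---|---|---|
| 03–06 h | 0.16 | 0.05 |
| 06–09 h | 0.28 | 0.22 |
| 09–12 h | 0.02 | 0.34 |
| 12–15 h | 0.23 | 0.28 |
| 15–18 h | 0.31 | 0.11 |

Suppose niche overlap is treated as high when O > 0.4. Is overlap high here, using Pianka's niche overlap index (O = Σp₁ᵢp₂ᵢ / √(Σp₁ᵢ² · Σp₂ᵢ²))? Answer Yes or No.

Σ p₁ᵢp₂ᵢ = 0.0080 + 0.0616 + 0.0068 + 0.0644 + 0.0341 = 0.1749
Σp_1ᵢ² = 0.16² + 0.28² + 0.02² + 0.23² + 0.31² = 0.0256 + 0.0784 + 0.0004 + 0.0529 + 0.0961 = 0.2534
Σp_2ᵢ² = 0.05² + 0.22² + 0.34² + 0.28² + 0.11² = 0.0025 + 0.0484 + 0.1156 + 0.0784 + 0.0121 = 0.2570
O = 0.1749 / √(0.2534 × 0.2570) = 0.1749 / 0.25519 = 0.6854
O = 0.6854 > 0.4 → Yes.

Yes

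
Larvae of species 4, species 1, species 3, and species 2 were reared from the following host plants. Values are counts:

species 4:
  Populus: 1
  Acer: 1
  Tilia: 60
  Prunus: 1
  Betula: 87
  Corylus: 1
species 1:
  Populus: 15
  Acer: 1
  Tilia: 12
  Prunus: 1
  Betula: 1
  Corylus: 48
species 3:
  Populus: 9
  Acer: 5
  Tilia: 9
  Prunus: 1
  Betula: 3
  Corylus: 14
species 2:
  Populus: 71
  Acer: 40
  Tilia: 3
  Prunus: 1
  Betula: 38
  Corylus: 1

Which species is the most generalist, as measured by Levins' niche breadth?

species 3

Proportions for species 4 (n=151): 1/151=0.0066, 1/151=0.0066, 60/151=0.3974, 1/151=0.0066, 87/151=0.5762, 1/151=0.0066
Proportions for species 1 (n=78): 15/78=0.1923, 1/78=0.0128, 12/78=0.1538, 1/78=0.0128, 1/78=0.0128, 48/78=0.6154
Proportions for species 3 (n=41): 9/41=0.2195, 5/41=0.1220, 9/41=0.2195, 1/41=0.0244, 3/41=0.0732, 14/41=0.3415
Proportions for species 2 (n=154): 71/154=0.4610, 40/154=0.2597, 3/154=0.0195, 1/154=0.0065, 38/154=0.2468, 1/154=0.0065
Σp_4ᵢ² = 0.0066² + 0.0066² + 0.3974² + 0.0066² + 0.5762² + 0.0066² = 0.000044 + 0.000044 + 0.157927 + 0.000044 + 0.332006 + 0.000044 = 0.490109
B_4 = 1 / 0.490109 = 2.0404
Σp_1ᵢ² = 0.1923² + 0.0128² + 0.1538² + 0.0128² + 0.0128² + 0.6154² = 0.036979 + 0.000164 + 0.023654 + 0.000164 + 0.000164 + 0.378717 = 0.439842
B_1 = 1 / 0.439842 = 2.2735
Σp_3ᵢ² = 0.2195² + 0.1220² + 0.2195² + 0.0244² + 0.0732² + 0.3415² = 0.048180 + 0.014884 + 0.048180 + 0.000595 + 0.005358 + 0.116622 = 0.233819
B_3 = 1 / 0.233819 = 4.2768
Σp_2ᵢ² = 0.4610² + 0.2597² + 0.0195² + 0.0065² + 0.2468² + 0.0065² = 0.212521 + 0.067444 + 0.000380 + 0.000042 + 0.060910 + 0.000042 = 0.341339
B_2 = 1 / 0.341339 = 2.9296
Highest B → broadest niche (most generalist): species 3 (B = 4.28).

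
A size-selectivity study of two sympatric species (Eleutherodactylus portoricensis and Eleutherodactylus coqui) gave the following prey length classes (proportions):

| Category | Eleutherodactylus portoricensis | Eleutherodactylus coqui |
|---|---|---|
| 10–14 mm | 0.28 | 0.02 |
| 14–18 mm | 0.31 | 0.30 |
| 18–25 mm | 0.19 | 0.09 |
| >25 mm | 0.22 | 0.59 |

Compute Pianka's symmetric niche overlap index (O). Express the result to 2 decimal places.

0.72

Σ p₁ᵢp₂ᵢ = 0.0056 + 0.0930 + 0.0171 + 0.1298 = 0.2455
Σp_1ᵢ² = 0.28² + 0.31² + 0.19² + 0.22² = 0.0784 + 0.0961 + 0.0361 + 0.0484 = 0.2590
Σp_2ᵢ² = 0.02² + 0.30² + 0.09² + 0.59² = 0.0004 + 0.0900 + 0.0081 + 0.3481 = 0.4466
O = 0.2455 / √(0.2590 × 0.4466) = 0.2455 / 0.34010 = 0.7218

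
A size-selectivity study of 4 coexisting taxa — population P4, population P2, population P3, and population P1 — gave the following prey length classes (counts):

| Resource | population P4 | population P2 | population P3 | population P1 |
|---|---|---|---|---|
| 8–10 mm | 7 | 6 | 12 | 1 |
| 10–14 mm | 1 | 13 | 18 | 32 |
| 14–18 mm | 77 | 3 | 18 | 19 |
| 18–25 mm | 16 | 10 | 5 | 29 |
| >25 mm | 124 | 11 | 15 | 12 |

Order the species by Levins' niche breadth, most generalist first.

Proportions for population P4 (n=225): 7/225=0.0311, 1/225=0.0044, 77/225=0.3422, 16/225=0.0711, 124/225=0.5511
Proportions for population P2 (n=43): 6/43=0.1395, 13/43=0.3023, 3/43=0.0698, 10/43=0.2326, 11/43=0.2558
Proportions for population P3 (n=68): 12/68=0.1765, 18/68=0.2647, 18/68=0.2647, 5/68=0.0735, 15/68=0.2206
Proportions for population P1 (n=93): 1/93=0.0108, 32/93=0.3441, 19/93=0.2043, 29/93=0.3118, 12/93=0.1290
Σp_P4ᵢ² = 0.0311² + 0.0044² + 0.3422² + 0.0711² + 0.5511² = 0.000967 + 0.000019 + 0.117101 + 0.005055 + 0.303711 = 0.426853
B_P4 = 1 / 0.426853 = 2.3427
Σp_P2ᵢ² = 0.1395² + 0.3023² + 0.0698² + 0.2326² + 0.2558² = 0.019460 + 0.091385 + 0.004872 + 0.054103 + 0.065434 = 0.235254
B_P2 = 1 / 0.235254 = 4.2507
Σp_P3ᵢ² = 0.1765² + 0.2647² + 0.2647² + 0.0735² + 0.2206² = 0.031152 + 0.070066 + 0.070066 + 0.005402 + 0.048664 = 0.225350
B_P3 = 1 / 0.225350 = 4.4375
Σp_P1ᵢ² = 0.0108² + 0.3441² + 0.2043² + 0.3118² + 0.1290² = 0.000117 + 0.118405 + 0.041738 + 0.097219 + 0.016641 = 0.274120
B_P1 = 1 / 0.274120 = 3.6480
Ranking by B (broadest → narrowest): population P3 (4.44) > population P2 (4.25) > population P1 (3.65) > population P4 (2.34)

population P3 > population P2 > population P1 > population P4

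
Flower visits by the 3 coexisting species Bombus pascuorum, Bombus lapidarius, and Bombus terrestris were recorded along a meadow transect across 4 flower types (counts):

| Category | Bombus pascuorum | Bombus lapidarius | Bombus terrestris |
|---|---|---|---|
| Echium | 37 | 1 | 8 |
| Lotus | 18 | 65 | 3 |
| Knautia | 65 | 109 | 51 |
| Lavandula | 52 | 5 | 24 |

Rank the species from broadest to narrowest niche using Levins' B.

Proportions for Bombus pascuorum (n=172): 37/172=0.2151, 18/172=0.1047, 65/172=0.3779, 52/172=0.3023
Proportions for Bombus lapidarius (n=180): 1/180=0.0056, 65/180=0.3611, 109/180=0.6056, 5/180=0.0278
Proportions for Bombus terrestris (n=86): 8/86=0.0930, 3/86=0.0349, 51/86=0.5930, 24/86=0.2791
Σp_pascᵢ² = 0.2151² + 0.1047² + 0.3779² + 0.3023² = 0.046268 + 0.010962 + 0.142808 + 0.091385 = 0.291423
B_pasc = 1 / 0.291423 = 3.4314
Σp_lapiᵢ² = 0.0056² + 0.3611² + 0.6056² + 0.0278² = 0.000031 + 0.130393 + 0.366751 + 0.000773 = 0.497948
B_lapi = 1 / 0.497948 = 2.0082
Σp_terrᵢ² = 0.0930² + 0.0349² + 0.5930² + 0.2791² = 0.008649 + 0.001218 + 0.351649 + 0.077897 = 0.439413
B_terr = 1 / 0.439413 = 2.2758
Ranking by B (broadest → narrowest): Bombus pascuorum (3.43) > Bombus terrestris (2.28) > Bombus lapidarius (2.01)

Bombus pascuorum > Bombus terrestris > Bombus lapidarius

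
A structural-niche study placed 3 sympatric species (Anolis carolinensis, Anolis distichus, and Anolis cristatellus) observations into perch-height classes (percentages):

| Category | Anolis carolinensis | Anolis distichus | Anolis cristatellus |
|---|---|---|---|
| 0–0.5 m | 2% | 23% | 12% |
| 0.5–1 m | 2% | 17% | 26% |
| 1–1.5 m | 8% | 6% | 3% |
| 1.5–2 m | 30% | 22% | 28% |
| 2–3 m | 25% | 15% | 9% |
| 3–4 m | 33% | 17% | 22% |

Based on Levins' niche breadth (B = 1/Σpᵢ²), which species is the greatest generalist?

Anolis distichus

Convert percentages to proportions (divide by 100).
Σp_caroᵢ² = 0.02² + 0.02² + 0.08² + 0.30² + 0.25² + 0.33² = 0.0004 + 0.0004 + 0.0064 + 0.0900 + 0.0625 + 0.1089 = 0.2686
B_caro = 1 / 0.2686 = 3.7230
Σp_distᵢ² = 0.23² + 0.17² + 0.06² + 0.22² + 0.15² + 0.17² = 0.0529 + 0.0289 + 0.0036 + 0.0484 + 0.0225 + 0.0289 = 0.1852
B_dist = 1 / 0.1852 = 5.3996
Σp_crisᵢ² = 0.12² + 0.26² + 0.03² + 0.28² + 0.09² + 0.22² = 0.0144 + 0.0676 + 0.0009 + 0.0784 + 0.0081 + 0.0484 = 0.2178
B_cris = 1 / 0.2178 = 4.5914
Highest B → broadest niche (most generalist): Anolis distichus (B = 5.40).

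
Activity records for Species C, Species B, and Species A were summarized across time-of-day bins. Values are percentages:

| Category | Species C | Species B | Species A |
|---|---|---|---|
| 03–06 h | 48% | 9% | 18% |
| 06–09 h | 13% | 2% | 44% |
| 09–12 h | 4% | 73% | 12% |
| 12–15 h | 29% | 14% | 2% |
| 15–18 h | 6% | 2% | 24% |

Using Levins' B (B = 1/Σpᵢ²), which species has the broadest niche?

Convert percentages to proportions (divide by 100).
Σp_Cᵢ² = 0.48² + 0.13² + 0.04² + 0.29² + 0.06² = 0.2304 + 0.0169 + 0.0016 + 0.0841 + 0.0036 = 0.3366
B_C = 1 / 0.3366 = 2.9709
Σp_Bᵢ² = 0.09² + 0.02² + 0.73² + 0.14² + 0.02² = 0.0081 + 0.0004 + 0.5329 + 0.0196 + 0.0004 = 0.5614
B_B = 1 / 0.5614 = 1.7813
Σp_Aᵢ² = 0.18² + 0.44² + 0.12² + 0.02² + 0.24² = 0.0324 + 0.1936 + 0.0144 + 0.0004 + 0.0576 = 0.2984
B_A = 1 / 0.2984 = 3.3512
Highest B → broadest niche (most generalist): Species A (B = 3.35).

Species A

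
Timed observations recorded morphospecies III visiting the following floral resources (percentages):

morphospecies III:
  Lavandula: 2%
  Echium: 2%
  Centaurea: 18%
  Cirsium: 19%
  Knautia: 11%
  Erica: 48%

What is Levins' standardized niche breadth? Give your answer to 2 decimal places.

0.44

Convert percentages to proportions (divide by 100).
Σpᵢ² = 0.02² + 0.02² + 0.18² + 0.19² + 0.11² + 0.48² = 0.0004 + 0.0004 + 0.0324 + 0.0361 + 0.0121 + 0.2304 = 0.3118
B = 1 / 0.3118 = 3.2072
Bₛ = (B − 1)/(n − 1) = (3.2072 − 1)/(6 − 1) = 2.2072/5 = 0.4414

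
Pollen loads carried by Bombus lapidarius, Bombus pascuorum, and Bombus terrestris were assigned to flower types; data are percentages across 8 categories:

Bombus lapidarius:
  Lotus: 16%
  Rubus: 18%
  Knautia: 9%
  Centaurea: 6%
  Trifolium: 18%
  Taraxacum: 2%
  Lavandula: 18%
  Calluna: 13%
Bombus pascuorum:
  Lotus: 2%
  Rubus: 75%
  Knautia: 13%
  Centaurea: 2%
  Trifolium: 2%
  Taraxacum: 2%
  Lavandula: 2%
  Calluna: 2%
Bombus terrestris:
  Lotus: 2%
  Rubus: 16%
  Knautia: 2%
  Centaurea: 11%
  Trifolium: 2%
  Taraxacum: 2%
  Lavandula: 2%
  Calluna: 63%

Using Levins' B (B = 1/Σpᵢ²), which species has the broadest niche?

Bombus lapidarius

Convert percentages to proportions (divide by 100).
Σp_lapiᵢ² = 0.16² + 0.18² + 0.09² + 0.06² + 0.18² + 0.02² + 0.18² + 0.13² = 0.0256 + 0.0324 + 0.0081 + 0.0036 + 0.0324 + 0.0004 + 0.0324 + 0.0169 = 0.1518
B_lapi = 1 / 0.1518 = 6.5876
Σp_pascᵢ² = 0.02² + 0.75² + 0.13² + 0.02² + 0.02² + 0.02² + 0.02² + 0.02² = 0.0004 + 0.5625 + 0.0169 + 0.0004 + 0.0004 + 0.0004 + 0.0004 + 0.0004 = 0.5818
B_pasc = 1 / 0.5818 = 1.7188
Σp_terrᵢ² = 0.02² + 0.16² + 0.02² + 0.11² + 0.02² + 0.02² + 0.02² + 0.63² = 0.0004 + 0.0256 + 0.0004 + 0.0121 + 0.0004 + 0.0004 + 0.0004 + 0.3969 = 0.4366
B_terr = 1 / 0.4366 = 2.2904
Highest B → broadest niche (most generalist): Bombus lapidarius (B = 6.59).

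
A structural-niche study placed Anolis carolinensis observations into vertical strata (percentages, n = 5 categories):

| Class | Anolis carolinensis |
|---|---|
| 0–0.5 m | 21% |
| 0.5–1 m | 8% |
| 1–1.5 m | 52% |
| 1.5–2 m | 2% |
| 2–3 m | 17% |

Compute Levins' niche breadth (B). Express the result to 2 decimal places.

Convert percentages to proportions (divide by 100).
Σpᵢ² = 0.21² + 0.08² + 0.52² + 0.02² + 0.17² = 0.0441 + 0.0064 + 0.2704 + 0.0004 + 0.0289 = 0.3502
B = 1 / 0.3502 = 2.8555

2.86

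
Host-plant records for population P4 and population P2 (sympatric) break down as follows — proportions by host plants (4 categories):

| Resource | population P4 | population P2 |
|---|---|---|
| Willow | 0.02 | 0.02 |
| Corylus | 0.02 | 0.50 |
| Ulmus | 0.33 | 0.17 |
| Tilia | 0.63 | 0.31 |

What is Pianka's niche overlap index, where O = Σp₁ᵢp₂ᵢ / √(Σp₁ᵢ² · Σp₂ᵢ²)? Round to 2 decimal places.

Σ p₁ᵢp₂ᵢ = 0.0004 + 0.0100 + 0.0561 + 0.1953 = 0.2618
Σp_1ᵢ² = 0.02² + 0.02² + 0.33² + 0.63² = 0.0004 + 0.0004 + 0.1089 + 0.3969 = 0.5066
Σp_2ᵢ² = 0.02² + 0.50² + 0.17² + 0.31² = 0.0004 + 0.2500 + 0.0289 + 0.0961 = 0.3754
O = 0.2618 / √(0.5066 × 0.3754) = 0.2618 / 0.43609 = 0.6003

0.60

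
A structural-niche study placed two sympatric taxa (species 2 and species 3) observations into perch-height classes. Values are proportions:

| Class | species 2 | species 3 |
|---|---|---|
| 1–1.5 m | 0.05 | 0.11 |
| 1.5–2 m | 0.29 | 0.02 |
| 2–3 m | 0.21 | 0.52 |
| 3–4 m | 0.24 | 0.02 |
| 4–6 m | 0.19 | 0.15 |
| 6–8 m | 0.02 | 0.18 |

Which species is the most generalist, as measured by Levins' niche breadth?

Σp_2ᵢ² = 0.05² + 0.29² + 0.21² + 0.24² + 0.19² + 0.02² = 0.0025 + 0.0841 + 0.0441 + 0.0576 + 0.0361 + 0.0004 = 0.2248
B_2 = 1 / 0.2248 = 4.4484
Σp_3ᵢ² = 0.11² + 0.02² + 0.52² + 0.02² + 0.15² + 0.18² = 0.0121 + 0.0004 + 0.2704 + 0.0004 + 0.0225 + 0.0324 = 0.3382
B_3 = 1 / 0.3382 = 2.9568
Highest B → broadest niche (most generalist): species 2 (B = 4.45).

species 2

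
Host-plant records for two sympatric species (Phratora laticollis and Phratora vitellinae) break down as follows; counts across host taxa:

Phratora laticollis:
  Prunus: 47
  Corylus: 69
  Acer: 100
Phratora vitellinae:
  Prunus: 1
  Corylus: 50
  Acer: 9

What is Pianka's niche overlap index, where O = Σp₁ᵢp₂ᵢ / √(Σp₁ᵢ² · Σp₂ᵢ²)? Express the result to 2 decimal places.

0.66

Proportions for Phratora laticollis (n=216): 47/216=0.2176, 69/216=0.3194, 100/216=0.4630
Proportions for Phratora vitellinae (n=60): 1/60=0.0167, 50/60=0.8333, 9/60=0.1500
Σ p₁ᵢp₂ᵢ = 0.003634 + 0.266156 + 0.069450 = 0.339240
Σp_1ᵢ² = 0.2176² + 0.3194² + 0.4630² = 0.047350 + 0.102016 + 0.214369 = 0.363735
Σp_2ᵢ² = 0.0167² + 0.8333² + 0.1500² = 0.000279 + 0.694389 + 0.022500 = 0.717168
O = 0.339240 / √(0.363735 × 0.717168) = 0.339240 / 0.5107437 = 0.6642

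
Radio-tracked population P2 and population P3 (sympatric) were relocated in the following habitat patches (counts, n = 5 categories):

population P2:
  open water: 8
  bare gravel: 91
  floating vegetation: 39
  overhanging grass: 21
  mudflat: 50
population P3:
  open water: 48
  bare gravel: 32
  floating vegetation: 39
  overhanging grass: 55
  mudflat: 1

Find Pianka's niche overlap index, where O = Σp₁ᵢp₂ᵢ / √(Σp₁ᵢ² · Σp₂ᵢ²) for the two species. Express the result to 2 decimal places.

0.60

Proportions for population P2 (n=209): 8/209=0.0383, 91/209=0.4354, 39/209=0.1866, 21/209=0.1005, 50/209=0.2392
Proportions for population P3 (n=175): 48/175=0.2743, 32/175=0.1829, 39/175=0.2229, 55/175=0.3143, 1/175=0.0057
Σ p₁ᵢp₂ᵢ = 0.010506 + 0.079635 + 0.041593 + 0.031587 + 0.001363 = 0.164684
Σp_1ᵢ² = 0.0383² + 0.4354² + 0.1866² + 0.1005² + 0.2392² = 0.001467 + 0.189573 + 0.034820 + 0.010100 + 0.057217 = 0.293177
Σp_2ᵢ² = 0.2743² + 0.1829² + 0.2229² + 0.3143² + 0.0057² = 0.075240 + 0.033452 + 0.049684 + 0.098784 + 0.000032 = 0.257192
O = 0.164684 / √(0.293177 × 0.257192) = 0.164684 / 0.2745957 = 0.5997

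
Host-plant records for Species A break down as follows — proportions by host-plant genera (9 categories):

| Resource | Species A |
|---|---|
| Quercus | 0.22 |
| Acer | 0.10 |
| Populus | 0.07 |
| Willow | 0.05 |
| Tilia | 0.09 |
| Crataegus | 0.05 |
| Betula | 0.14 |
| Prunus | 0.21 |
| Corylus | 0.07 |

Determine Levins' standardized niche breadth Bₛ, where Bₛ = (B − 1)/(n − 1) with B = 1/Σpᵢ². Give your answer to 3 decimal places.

Σpᵢ² = 0.22² + 0.10² + 0.07² + 0.05² + 0.09² + 0.05² + 0.14² + 0.21² + 0.07² = 0.0484 + 0.0100 + 0.0049 + 0.0025 + 0.0081 + 0.0025 + 0.0196 + 0.0441 + 0.0049 = 0.1450
B = 1 / 0.1450 = 6.89655
Bₛ = (B − 1)/(n − 1) = (6.89655 − 1)/(9 − 1) = 5.89655/8 = 0.73707

0.737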